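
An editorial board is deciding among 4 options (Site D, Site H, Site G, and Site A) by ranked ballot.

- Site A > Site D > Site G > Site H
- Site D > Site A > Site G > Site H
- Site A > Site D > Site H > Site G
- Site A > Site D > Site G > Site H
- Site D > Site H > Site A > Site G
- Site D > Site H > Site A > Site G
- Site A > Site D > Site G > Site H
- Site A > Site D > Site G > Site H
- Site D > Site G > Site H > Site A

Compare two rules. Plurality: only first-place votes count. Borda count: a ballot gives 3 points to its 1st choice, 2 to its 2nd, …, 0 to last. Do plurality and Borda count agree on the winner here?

No

Plurality first-place counts: Site D 4, Site H 0, Site G 0, Site A 5 → Site A.
Borda totals: Site D 22, Site H 6, Site G 7, Site A 19 → Site D.
The two rules disagree: plurality picks Site A, Borda picks Site D.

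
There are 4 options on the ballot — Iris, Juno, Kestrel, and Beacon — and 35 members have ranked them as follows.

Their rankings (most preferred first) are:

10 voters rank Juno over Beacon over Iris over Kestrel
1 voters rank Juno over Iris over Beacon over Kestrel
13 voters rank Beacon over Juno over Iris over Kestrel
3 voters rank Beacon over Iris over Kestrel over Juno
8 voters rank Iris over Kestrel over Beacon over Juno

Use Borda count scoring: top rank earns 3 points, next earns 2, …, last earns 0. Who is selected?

Beacon

Borda scores:
  Iris: 10·1 + 2 + 13·1 + 3·2 + 8·3 = 55
  Juno: 10·3 + 3 + 13·2 + 3·0 + 8·0 = 59
  Kestrel: 10·0 + 0 + 13·0 + 3·1 + 8·2 = 19
  Beacon: 10·2 + 1 + 13·3 + 3·3 + 8·1 = 77
Beacon has the highest total.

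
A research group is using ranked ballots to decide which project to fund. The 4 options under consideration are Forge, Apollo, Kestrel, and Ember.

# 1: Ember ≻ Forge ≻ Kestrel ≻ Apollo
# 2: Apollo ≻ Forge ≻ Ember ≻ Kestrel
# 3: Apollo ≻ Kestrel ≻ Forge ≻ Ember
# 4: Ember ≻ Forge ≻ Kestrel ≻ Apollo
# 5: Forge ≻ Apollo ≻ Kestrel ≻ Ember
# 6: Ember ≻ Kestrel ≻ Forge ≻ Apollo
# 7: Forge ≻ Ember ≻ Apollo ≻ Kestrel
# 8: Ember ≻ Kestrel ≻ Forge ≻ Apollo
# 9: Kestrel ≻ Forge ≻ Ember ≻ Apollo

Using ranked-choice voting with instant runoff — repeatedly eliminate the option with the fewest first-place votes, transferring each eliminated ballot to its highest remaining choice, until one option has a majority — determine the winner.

Forge

Round 1: Ember 4, Forge 2, Apollo 2, Kestrel 1. Kestrel has the fewest and is eliminated.
Round 2: Ember 4, Forge 3, Apollo 2. Apollo has the fewest and is eliminated.
Round 3: Forge 5, Ember 4. Forge has a majority.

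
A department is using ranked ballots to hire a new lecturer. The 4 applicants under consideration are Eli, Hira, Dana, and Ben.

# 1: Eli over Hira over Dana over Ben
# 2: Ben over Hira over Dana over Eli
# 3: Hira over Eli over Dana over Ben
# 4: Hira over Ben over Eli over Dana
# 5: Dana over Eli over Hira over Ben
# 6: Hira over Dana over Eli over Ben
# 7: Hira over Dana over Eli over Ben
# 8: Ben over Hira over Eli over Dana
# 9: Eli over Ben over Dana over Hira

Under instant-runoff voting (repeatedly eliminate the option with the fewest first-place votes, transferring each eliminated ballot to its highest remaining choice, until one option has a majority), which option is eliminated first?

Round 1: Hira 4, Eli 2, Ben 2, Dana 1. Dana has the fewest and is eliminated.
Round 2: Hira 4, Eli 3, Ben 2. Ben has the fewest and is eliminated.
Round 3: Hira 6, Eli 3. Hira has a majority.

Dana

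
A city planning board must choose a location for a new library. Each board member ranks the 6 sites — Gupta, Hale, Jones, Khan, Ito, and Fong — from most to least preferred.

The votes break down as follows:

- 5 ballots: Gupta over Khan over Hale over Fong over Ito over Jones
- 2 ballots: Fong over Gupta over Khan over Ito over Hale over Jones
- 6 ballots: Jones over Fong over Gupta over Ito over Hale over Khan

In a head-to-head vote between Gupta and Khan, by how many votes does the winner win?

13

Ballots ranking Gupta above Khan: 5+2+6 = 13.
Ballots ranking Khan above Gupta: 0.
Gupta wins 13–0, a margin of 13.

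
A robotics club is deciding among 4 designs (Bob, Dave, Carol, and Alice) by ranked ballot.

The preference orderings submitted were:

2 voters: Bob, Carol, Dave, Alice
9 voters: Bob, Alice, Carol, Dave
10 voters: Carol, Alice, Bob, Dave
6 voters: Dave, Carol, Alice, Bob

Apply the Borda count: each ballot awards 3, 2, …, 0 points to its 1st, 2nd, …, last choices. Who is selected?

Carol

Borda scores:
  Bob: 2·3 + 9·3 + 10·1 + 6·0 = 43
  Dave: 2·1 + 9·0 + 10·0 + 6·3 = 20
  Carol: 2·2 + 9·1 + 10·3 + 6·2 = 55
  Alice: 2·0 + 9·2 + 10·2 + 6·1 = 44
Carol has the highest total.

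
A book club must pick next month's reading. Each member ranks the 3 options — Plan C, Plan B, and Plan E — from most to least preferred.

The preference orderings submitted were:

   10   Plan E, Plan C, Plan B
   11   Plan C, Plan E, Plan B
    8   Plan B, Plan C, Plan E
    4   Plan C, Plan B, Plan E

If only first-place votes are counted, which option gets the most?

Plan C

First-place vote totals:
  Plan C: 15
  Plan B: 8
  Plan E: 10
Plan C has the most first-place votes.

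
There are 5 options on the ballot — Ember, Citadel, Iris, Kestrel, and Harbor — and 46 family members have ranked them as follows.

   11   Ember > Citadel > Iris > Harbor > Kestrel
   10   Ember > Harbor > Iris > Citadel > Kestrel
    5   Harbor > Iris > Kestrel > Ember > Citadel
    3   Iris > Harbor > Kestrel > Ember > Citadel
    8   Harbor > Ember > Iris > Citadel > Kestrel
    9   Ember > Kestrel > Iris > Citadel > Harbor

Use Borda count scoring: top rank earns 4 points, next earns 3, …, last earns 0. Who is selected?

Borda scores:
  Ember: 11·4 + 10·4 + 5·1 + 3·1 + 8·3 + 9·4 = 152
  Citadel: 11·3 + 10·1 + 5·0 + 3·0 + 8·1 + 9·1 = 60
  Iris: 11·2 + 10·2 + 5·3 + 3·4 + 8·2 + 9·2 = 103
  Kestrel: 11·0 + 10·0 + 5·2 + 3·2 + 8·0 + 9·3 = 43
  Harbor: 11·1 + 10·3 + 5·4 + 3·3 + 8·4 + 9·0 = 102
Ember has the highest total.

Ember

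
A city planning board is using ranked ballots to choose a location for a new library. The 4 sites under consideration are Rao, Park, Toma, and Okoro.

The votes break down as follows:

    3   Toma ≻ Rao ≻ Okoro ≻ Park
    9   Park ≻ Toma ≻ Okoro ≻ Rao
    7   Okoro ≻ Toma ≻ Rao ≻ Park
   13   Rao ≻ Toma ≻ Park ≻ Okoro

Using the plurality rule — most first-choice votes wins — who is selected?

Rao

First-place vote totals:
  Rao: 13
  Park: 9
  Toma: 3
  Okoro: 7
Rao has the most first-place votes.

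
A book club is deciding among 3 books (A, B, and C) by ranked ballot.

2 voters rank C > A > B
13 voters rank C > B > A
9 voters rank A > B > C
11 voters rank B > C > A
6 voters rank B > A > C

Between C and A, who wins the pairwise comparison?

C

Ballots ranking C above A: 2+13+11 = 26.
Ballots ranking A above C: 9+6 = 15.
C wins the head-to-head, 26–15.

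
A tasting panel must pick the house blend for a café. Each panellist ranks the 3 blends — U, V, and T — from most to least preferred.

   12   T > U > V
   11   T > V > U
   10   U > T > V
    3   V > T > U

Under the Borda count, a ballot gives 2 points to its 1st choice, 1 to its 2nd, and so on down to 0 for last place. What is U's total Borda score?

32

Borda scores:
  U: 12·1 + 11·0 + 10·2 + 3·0 = 32
  V: 12·0 + 11·1 + 10·0 + 3·2 = 17
  T: 12·2 + 11·2 + 10·1 + 3·1 = 59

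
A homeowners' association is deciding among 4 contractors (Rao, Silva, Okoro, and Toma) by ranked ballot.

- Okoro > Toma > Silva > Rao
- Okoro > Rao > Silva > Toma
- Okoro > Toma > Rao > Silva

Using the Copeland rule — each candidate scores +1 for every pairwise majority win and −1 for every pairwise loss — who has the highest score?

Pairwise results:
  Rao vs Silva: Rao wins 2–1.
  Rao vs Okoro: Okoro wins 3–0.
  Rao vs Toma: Toma wins 2–1.
  Silva vs Okoro: Okoro wins 3–0.
  Silva vs Toma: Toma wins 2–1.
  Okoro vs Toma: Okoro wins 3–0.
Copeland scores (wins − losses):
  Rao: 1 − 2 = -1
  Silva: 0 − 3 = -3
  Okoro: 3 − 0 = 3
  Toma: 2 − 1 = 1
Okoro has the best Copeland score.

Okoro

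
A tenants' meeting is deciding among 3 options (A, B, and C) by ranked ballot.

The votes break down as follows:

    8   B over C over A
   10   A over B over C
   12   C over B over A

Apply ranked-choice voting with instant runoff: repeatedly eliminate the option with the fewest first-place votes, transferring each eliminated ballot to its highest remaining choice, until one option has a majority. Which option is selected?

Round 1: C 12, A 10, B 8. B has the fewest and is eliminated.
Round 2: C 20, A 10. C has a majority.

C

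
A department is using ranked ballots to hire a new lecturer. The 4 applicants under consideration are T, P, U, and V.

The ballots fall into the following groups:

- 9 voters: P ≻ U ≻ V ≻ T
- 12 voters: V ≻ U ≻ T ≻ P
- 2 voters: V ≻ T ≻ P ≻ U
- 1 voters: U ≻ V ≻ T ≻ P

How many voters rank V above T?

Ballots ranking V above T: 9+12+2+1 = 24.
Ballots ranking T above V: 0.
So 24 of 24 voters prefer V to T.

24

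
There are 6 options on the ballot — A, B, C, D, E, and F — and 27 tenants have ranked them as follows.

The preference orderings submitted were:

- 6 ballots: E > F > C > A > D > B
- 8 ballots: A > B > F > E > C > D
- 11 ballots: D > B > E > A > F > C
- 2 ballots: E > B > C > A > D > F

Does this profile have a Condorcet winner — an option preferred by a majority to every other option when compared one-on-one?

Head-to-head results (27 voters total):
A vs B: A wins 14–13.
A vs C: A wins 19–8.
A vs D: A wins 16–11.
A vs E: E wins 19–8.
A vs F: A wins 21–6.
B vs C: B wins 21–6.
B vs D: D wins 17–10.
B vs E: B wins 19–8.
B vs F: B wins 21–6.
C vs D: C wins 16–11.
C vs E: E wins 27–0.
C vs F: F wins 25–2.
D vs E: E wins 16–11.
D vs F: F wins 14–13.
E vs F: E wins 19–8.
No candidate beats all others: A beats B beats E beats A, a majority cycle.

No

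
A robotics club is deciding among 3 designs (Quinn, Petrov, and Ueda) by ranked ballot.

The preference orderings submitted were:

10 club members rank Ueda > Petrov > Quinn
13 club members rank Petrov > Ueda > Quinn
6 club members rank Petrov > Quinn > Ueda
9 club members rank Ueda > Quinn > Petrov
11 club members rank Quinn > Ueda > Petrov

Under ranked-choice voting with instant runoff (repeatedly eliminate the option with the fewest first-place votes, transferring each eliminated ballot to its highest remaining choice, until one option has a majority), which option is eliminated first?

Quinn

Round 1: Petrov 19, Ueda 19, Quinn 11. Quinn has the fewest and is eliminated.
Round 2: Ueda 30, Petrov 19. Ueda has a majority.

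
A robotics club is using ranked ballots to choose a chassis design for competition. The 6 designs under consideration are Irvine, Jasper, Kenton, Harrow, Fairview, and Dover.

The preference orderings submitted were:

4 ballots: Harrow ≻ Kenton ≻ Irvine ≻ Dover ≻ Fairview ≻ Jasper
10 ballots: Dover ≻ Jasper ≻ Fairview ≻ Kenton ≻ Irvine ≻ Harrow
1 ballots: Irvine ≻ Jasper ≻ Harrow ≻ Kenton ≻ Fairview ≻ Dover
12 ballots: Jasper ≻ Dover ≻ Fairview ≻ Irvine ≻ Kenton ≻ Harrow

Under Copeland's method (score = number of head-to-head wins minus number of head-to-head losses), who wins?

Pairwise results:
  Irvine vs Jasper: Jasper wins 22–5.
  Irvine vs Kenton: Kenton wins 14–13.
  Irvine vs Harrow: Irvine wins 23–4.
  Irvine vs Fairview: Fairview wins 22–5.
  Irvine vs Dover: Dover wins 22–5.
  Jasper vs Kenton: Jasper wins 23–4.
  Jasper vs Harrow: Jasper wins 23–4.
  Jasper vs Fairview: Jasper wins 23–4.
  Jasper vs Dover: Dover wins 14–13.
  Kenton vs Harrow: Kenton wins 22–5.
  Kenton vs Fairview: Fairview wins 22–5.
  Kenton vs Dover: Dover wins 22–5.
  Harrow vs Fairview: Fairview wins 22–5.
  Harrow vs Dover: Dover wins 22–5.
  Fairview vs Dover: Dover wins 26–1.
Copeland scores (wins − losses):
  Irvine: 1 − 4 = -3
  Jasper: 4 − 1 = 3
  Kenton: 2 − 3 = -1
  Harrow: 0 − 5 = -5
  Fairview: 3 − 2 = 1
  Dover: 5 − 0 = 5
Dover has the best Copeland score.

Dover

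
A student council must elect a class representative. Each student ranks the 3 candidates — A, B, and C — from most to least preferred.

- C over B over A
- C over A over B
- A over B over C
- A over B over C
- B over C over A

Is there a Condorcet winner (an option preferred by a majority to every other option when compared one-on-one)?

No

Head-to-head results (5 voters total):
A vs B: A wins 3–2.
A vs C: C wins 3–2.
B vs C: B wins 3–2.
No candidate beats all others: A beats B beats C beats A, a majority cycle.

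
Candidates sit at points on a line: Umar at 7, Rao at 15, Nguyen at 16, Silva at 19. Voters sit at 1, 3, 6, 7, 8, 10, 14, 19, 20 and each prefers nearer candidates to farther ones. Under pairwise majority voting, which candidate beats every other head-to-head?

With single-peaked preferences on a line, the Condorcet winner is the candidate closest to the median voter.
The median voter (position 8) is closest to Umar at 7.
Check: Umar vs Silva — voters closer to Umar: 6 of 9.

Umar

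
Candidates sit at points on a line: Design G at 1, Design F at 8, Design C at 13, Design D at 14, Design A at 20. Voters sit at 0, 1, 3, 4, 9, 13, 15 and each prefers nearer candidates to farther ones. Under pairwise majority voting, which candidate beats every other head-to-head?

With single-peaked preferences on a line, the Condorcet winner is the candidate closest to the median voter.
The median voter (position 4) is closest to Design G at 1.
Check: Design G vs Design A — voters closer to Design G: 5 of 7.

Design G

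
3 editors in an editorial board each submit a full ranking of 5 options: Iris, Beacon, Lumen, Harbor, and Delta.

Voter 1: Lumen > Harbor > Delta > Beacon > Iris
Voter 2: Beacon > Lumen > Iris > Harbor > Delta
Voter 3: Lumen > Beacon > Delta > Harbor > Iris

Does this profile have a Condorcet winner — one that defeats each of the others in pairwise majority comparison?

Head-to-head results (3 voters total):
Iris vs Beacon: Beacon wins 3–0.
Iris vs Lumen: Lumen wins 3–0.
Iris vs Harbor: Harbor wins 2–1.
Iris vs Delta: Delta wins 2–1.
Beacon vs Lumen: Lumen wins 2–1.
Beacon vs Harbor: Beacon wins 2–1.
Beacon vs Delta: Beacon wins 2–1.
Lumen vs Harbor: Lumen wins 3–0.
Lumen vs Delta: Lumen wins 3–0.
Harbor vs Delta: Harbor wins 2–1.
Lumen beats each rival — Iris (3–0), Beacon (2–1), Harbor (3–0), Delta (3–0) — so Lumen is the Condorcet winner.

Yes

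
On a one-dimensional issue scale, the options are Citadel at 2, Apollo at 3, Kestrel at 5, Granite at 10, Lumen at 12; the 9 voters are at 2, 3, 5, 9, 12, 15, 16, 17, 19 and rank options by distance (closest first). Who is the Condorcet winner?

With single-peaked preferences on a line, the Condorcet winner is the candidate closest to the median voter.
The median voter (position 12) is closest to Lumen at 12.
Check: Lumen vs Granite — voters closer to Lumen: 5 of 9.

Lumen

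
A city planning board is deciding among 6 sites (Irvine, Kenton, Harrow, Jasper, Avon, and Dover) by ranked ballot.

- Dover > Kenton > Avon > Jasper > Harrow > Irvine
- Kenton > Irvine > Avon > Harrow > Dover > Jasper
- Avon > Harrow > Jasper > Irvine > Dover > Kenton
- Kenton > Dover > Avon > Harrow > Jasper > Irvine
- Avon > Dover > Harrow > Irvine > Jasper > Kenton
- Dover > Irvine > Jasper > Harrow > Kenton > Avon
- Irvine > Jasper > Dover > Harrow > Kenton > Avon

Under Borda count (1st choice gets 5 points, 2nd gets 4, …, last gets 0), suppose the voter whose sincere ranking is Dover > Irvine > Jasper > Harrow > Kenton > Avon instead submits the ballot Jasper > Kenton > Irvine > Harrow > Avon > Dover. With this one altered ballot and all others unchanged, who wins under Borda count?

Borda totals with the altered ballot: Irvine 16, Kenton 19, Harrow 16, Jasper 16, Avon 20, Dover 18.
The switch changes the winner from Dover to Avon.

Avon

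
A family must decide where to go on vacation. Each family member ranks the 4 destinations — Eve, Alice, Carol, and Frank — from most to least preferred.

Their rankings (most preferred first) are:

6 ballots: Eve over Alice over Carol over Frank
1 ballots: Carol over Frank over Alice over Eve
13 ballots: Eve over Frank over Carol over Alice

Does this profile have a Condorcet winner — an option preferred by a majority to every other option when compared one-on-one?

Yes

Head-to-head results (20 voters total):
Eve vs Alice: Eve wins 19–1.
Eve vs Carol: Eve wins 19–1.
Eve vs Frank: Eve wins 19–1.
Alice vs Carol: Carol wins 14–6.
Alice vs Frank: Frank wins 14–6.
Carol vs Frank: Frank wins 13–7.
Eve beats each rival — Alice (19–1), Carol (19–1), Frank (19–1) — so Eve is the Condorcet winner.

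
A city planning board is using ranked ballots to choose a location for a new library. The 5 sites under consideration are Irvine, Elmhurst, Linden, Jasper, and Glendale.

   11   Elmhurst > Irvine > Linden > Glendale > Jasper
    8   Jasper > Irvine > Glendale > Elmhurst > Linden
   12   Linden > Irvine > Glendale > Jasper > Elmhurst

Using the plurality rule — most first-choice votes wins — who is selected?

Linden

First-place vote totals:
  Irvine: 0
  Elmhurst: 11
  Linden: 12
  Jasper: 8
  Glendale: 0
Linden has the most first-place votes.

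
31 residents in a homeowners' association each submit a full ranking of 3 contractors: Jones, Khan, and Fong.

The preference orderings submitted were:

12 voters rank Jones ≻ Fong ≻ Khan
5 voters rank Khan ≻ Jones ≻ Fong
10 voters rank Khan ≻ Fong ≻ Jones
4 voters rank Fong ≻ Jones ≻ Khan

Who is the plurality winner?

First-place vote totals:
  Jones: 12
  Khan: 15
  Fong: 4
Khan has the most first-place votes.

Khan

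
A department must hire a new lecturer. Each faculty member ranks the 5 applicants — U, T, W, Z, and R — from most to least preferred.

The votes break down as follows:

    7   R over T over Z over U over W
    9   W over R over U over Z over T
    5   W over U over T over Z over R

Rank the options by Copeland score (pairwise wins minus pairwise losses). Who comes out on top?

Pairwise results:
  U vs T: U wins 14–7.
  U vs W: W wins 14–7.
  U vs Z: U wins 14–7.
  U vs R: R wins 16–5.
  T vs W: W wins 14–7.
  T vs Z: T wins 12–9.
  T vs R: R wins 16–5.
  W vs Z: W wins 14–7.
  W vs R: W wins 14–7.
  Z vs R: R wins 16–5.
Copeland scores (wins − losses):
  U: 2 − 2 = 0
  T: 1 − 3 = -2
  W: 4 − 0 = 4
  Z: 0 − 4 = -4
  R: 3 − 1 = 2
W has the best Copeland score.

W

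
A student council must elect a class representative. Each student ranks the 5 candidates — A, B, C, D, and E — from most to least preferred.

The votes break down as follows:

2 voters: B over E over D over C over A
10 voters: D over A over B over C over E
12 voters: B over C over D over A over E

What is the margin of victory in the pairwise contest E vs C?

Ballots ranking E above C: 2.
Ballots ranking C above E: 10+12 = 22.
C wins 22–2, a margin of 20.

20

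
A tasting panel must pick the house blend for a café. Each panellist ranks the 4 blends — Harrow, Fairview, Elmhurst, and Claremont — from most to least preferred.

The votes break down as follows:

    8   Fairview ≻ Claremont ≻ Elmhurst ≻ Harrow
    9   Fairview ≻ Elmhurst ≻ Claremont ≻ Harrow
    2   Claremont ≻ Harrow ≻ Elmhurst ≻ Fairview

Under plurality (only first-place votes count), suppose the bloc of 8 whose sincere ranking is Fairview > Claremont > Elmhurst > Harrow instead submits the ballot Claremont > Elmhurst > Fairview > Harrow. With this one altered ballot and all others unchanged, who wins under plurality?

First-place totals with the altered ballot: Harrow 0, Fairview 9, Elmhurst 0, Claremont 10.
The switch changes the winner from Fairview to Claremont.

Claremont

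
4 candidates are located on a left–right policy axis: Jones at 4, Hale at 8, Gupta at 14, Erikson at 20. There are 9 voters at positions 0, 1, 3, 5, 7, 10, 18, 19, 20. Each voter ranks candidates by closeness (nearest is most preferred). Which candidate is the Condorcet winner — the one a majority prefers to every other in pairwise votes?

Hale

With single-peaked preferences on a line, the Condorcet winner is the candidate closest to the median voter.
The median voter (position 7) is closest to Hale at 8.
Check: Hale vs Jones — voters closer to Hale: 5 of 9.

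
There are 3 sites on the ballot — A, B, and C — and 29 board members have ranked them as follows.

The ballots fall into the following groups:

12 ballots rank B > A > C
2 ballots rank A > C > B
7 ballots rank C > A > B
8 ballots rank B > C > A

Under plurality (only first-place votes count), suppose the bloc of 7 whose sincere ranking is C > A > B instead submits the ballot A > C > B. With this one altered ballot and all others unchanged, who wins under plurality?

B

First-place totals with the altered ballot: A 9, B 20, C 0.
The winner is unchanged: still B.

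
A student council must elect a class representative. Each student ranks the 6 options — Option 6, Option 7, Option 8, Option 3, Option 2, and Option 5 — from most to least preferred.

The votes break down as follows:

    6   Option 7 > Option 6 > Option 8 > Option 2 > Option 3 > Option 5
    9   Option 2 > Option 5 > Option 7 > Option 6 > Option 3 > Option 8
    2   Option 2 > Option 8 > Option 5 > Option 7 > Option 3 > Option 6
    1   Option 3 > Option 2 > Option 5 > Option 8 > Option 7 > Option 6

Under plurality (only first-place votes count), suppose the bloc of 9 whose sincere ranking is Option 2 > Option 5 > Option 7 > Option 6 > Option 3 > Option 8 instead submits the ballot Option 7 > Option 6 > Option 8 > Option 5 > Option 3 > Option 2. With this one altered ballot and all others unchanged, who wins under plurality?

First-place totals with the altered ballot: Option 6 0, Option 7 15, Option 8 0, Option 3 1, Option 2 2, Option 5 0.
The switch changes the winner from Option 2 to Option 7.

Option 7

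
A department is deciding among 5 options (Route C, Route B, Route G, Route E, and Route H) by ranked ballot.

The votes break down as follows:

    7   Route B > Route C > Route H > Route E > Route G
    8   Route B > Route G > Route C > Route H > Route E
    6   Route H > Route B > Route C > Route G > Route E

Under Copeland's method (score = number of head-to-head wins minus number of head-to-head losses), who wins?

Route B

Pairwise results:
  Route C vs Route B: Route B wins 21–0.
  Route C vs Route G: Route C wins 13–8.
  Route C vs Route E: Route C wins 21–0.
  Route C vs Route H: Route C wins 15–6.
  Route B vs Route G: Route B wins 21–0.
  Route B vs Route E: Route B wins 21–0.
  Route B vs Route H: Route B wins 15–6.
  Route G vs Route E: Route G wins 14–7.
  Route G vs Route H: Route H wins 13–8.
  Route E vs Route H: Route H wins 21–0.
Copeland scores (wins − losses):
  Route C: 3 − 1 = 2
  Route B: 4 − 0 = 4
  Route G: 1 − 3 = -2
  Route E: 0 − 4 = -4
  Route H: 2 − 2 = 0
Route B has the best Copeland score.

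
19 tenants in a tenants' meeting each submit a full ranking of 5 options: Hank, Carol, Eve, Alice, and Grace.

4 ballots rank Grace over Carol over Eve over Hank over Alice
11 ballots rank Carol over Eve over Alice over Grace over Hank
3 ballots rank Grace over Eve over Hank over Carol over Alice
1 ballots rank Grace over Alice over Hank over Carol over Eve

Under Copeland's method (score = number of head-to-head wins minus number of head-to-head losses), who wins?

Carol

Pairwise results:
  Hank vs Carol: Carol wins 15–4.
  Hank vs Eve: Eve wins 18–1.
  Hank vs Alice: Alice wins 12–7.
  Hank vs Grace: Grace wins 19–0.
  Carol vs Eve: Carol wins 16–3.
  Carol vs Alice: Carol wins 18–1.
  Carol vs Grace: Carol wins 11–8.
  Eve vs Alice: Eve wins 18–1.
  Eve vs Grace: Eve wins 11–8.
  Alice vs Grace: Alice wins 11–8.
Copeland scores (wins − losses):
  Hank: 0 − 4 = -4
  Carol: 4 − 0 = 4
  Eve: 3 − 1 = 2
  Alice: 2 − 2 = 0
  Grace: 1 − 3 = -2
Carol has the best Copeland score.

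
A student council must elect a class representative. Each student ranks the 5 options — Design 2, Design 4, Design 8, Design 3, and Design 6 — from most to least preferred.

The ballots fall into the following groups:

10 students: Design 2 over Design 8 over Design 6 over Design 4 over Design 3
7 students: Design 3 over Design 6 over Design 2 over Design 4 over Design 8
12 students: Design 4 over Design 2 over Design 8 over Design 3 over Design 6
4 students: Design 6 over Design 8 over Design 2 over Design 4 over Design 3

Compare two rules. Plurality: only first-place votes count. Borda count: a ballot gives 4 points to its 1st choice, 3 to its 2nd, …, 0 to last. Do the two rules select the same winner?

No

Plurality first-place counts: Design 2 10, Design 4 12, Design 8 0, Design 3 7, Design 6 4 → Design 4.
Borda totals: Design 2 98, Design 4 69, Design 8 66, Design 3 40, Design 6 57 → Design 2.
The two rules disagree: plurality picks Design 4, Borda picks Design 2.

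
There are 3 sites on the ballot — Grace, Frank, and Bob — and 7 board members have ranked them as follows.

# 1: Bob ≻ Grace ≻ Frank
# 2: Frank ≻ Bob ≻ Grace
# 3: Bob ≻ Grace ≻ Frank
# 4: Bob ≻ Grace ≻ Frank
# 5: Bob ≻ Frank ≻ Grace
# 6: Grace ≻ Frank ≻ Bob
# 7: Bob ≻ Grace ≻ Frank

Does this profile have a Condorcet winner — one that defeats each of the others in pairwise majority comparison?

Head-to-head results (7 voters total):
Grace vs Frank: Grace wins 5–2.
Grace vs Bob: Bob wins 6–1.
Frank vs Bob: Bob wins 5–2.
Bob beats each rival — Grace (6–1), Frank (5–2) — so Bob is the Condorcet winner.

Yes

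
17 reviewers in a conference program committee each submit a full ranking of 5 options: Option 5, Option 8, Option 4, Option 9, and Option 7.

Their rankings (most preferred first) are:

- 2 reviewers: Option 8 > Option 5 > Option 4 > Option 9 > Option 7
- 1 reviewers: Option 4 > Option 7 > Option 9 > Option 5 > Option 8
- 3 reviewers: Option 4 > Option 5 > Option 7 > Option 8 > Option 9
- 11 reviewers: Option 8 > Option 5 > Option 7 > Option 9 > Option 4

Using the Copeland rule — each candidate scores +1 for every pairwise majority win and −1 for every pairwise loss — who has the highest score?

Option 8

Pairwise results:
  Option 5 vs Option 8: Option 8 wins 13–4.
  Option 5 vs Option 4: Option 5 wins 13–4.
  Option 5 vs Option 9: Option 5 wins 16–1.
  Option 5 vs Option 7: Option 5 wins 16–1.
  Option 8 vs Option 4: Option 8 wins 13–4.
  Option 8 vs Option 9: Option 8 wins 16–1.
  Option 8 vs Option 7: Option 8 wins 13–4.
  Option 4 vs Option 9: Option 9 wins 11–6.
  Option 4 vs Option 7: Option 7 wins 11–6.
  Option 9 vs Option 7: Option 7 wins 15–2.
Copeland scores (wins − losses):
  Option 5: 3 − 1 = 2
  Option 8: 4 − 0 = 4
  Option 4: 0 − 4 = -4
  Option 9: 1 − 3 = -2
  Option 7: 2 − 2 = 0
Option 8 has the best Copeland score.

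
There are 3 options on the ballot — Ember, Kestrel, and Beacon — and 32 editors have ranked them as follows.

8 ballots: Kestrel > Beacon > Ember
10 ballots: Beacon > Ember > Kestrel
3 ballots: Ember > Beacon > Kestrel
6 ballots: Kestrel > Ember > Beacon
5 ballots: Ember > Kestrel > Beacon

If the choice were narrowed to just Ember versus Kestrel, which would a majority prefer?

Ember

Ballots ranking Ember above Kestrel: 10+3+5 = 18.
Ballots ranking Kestrel above Ember: 8+6 = 14.
Ember wins the head-to-head, 18–14.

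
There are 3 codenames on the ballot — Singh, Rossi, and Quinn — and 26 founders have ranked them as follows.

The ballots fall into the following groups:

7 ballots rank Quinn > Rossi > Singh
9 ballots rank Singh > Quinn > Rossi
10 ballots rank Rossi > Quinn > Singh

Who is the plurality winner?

Rossi

First-place vote totals:
  Singh: 9
  Rossi: 10
  Quinn: 7
Rossi has the most first-place votes.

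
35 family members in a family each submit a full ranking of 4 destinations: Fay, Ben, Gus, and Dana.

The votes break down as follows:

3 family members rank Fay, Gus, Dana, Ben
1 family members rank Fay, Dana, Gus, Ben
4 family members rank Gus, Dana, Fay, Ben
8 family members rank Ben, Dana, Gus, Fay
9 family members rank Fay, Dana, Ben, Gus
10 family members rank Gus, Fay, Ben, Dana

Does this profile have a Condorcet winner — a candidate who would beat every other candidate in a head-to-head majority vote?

Head-to-head results (35 voters total):
Fay vs Ben: Fay wins 27–8.
Fay vs Gus: Gus wins 22–13.
Fay vs Dana: Fay wins 23–12.
Ben vs Gus: Gus wins 18–17.
Ben vs Dana: Ben wins 18–17.
Gus vs Dana: Dana wins 18–17.
No candidate beats all others: Fay beats Dana beats Gus beats Fay, a majority cycle.

No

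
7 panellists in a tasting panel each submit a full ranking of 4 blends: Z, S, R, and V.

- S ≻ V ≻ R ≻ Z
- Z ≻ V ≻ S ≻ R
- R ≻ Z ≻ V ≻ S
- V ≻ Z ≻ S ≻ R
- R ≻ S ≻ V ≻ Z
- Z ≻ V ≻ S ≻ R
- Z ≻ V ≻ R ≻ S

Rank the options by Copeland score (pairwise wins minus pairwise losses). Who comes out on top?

Pairwise results:
  Z vs S: Z wins 5–2.
  Z vs R: Z wins 4–3.
  Z vs V: Z wins 4–3.
  S vs R: S wins 4–3.
  S vs V: V wins 5–2.
  R vs V: V wins 5–2.
Copeland scores (wins − losses):
  Z: 3 − 0 = 3
  S: 1 − 2 = -1
  R: 0 − 3 = -3
  V: 2 − 1 = 1
Z has the best Copeland score.

Z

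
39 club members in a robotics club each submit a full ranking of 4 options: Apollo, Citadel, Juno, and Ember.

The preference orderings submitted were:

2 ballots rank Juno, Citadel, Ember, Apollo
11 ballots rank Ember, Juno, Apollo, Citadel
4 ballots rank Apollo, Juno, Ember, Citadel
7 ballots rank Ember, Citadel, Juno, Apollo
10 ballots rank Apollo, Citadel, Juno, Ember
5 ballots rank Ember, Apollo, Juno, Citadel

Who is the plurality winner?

First-place vote totals:
  Apollo: 14
  Citadel: 0
  Juno: 2
  Ember: 23
Ember has the most first-place votes.

Ember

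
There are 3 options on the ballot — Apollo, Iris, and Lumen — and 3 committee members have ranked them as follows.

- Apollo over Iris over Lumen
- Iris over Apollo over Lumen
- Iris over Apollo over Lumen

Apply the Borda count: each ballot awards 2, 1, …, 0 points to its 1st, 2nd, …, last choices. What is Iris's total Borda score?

Borda scores:
  Apollo: 2 + 1 + 1 = 4
  Iris: 1 + 2 + 2 = 5
  Lumen: 0 + 0 + 0 = 0

5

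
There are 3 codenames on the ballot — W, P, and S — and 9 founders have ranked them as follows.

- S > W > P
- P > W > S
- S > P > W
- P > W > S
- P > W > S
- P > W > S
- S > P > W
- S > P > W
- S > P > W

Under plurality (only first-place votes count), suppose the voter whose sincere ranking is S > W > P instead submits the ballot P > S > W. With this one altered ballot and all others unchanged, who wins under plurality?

P

First-place totals with the altered ballot: W 0, P 5, S 4.
The switch changes the winner from S to P.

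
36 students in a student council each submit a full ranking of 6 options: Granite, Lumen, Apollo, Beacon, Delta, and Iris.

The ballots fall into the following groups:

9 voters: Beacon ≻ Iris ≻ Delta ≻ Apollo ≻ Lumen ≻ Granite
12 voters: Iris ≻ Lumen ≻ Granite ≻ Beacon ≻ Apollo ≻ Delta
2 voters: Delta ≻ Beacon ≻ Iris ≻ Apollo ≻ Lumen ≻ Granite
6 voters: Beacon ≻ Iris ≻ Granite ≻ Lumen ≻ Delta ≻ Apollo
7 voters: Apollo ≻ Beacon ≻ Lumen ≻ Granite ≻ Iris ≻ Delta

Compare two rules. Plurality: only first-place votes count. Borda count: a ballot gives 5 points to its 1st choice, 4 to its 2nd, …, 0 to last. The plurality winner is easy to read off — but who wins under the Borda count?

Plurality first-place counts: Granite 0, Lumen 0, Apollo 7, Beacon 15, Delta 2, Iris 12 → Beacon.
Borda totals: Granite 68, Lumen 92, Apollo 69, Beacon 135, Delta 43, Iris 133 → Beacon.

Beacon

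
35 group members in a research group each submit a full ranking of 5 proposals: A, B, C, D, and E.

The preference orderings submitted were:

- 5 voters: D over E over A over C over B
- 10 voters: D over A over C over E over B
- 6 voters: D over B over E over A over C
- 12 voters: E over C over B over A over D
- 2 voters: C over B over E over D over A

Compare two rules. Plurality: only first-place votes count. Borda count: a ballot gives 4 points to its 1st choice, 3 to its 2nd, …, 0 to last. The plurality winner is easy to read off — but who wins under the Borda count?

Plurality first-place counts: A 0, B 0, C 2, D 21, E 12 → D.
Borda totals: A 58, B 48, C 69, D 86, E 89 → E.

E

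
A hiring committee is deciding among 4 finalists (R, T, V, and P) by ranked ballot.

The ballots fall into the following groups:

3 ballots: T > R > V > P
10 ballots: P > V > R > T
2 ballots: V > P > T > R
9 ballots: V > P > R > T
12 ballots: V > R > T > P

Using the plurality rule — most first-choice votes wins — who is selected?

First-place vote totals:
  R: 0
  T: 3
  V: 23
  P: 10
V has the most first-place votes.

V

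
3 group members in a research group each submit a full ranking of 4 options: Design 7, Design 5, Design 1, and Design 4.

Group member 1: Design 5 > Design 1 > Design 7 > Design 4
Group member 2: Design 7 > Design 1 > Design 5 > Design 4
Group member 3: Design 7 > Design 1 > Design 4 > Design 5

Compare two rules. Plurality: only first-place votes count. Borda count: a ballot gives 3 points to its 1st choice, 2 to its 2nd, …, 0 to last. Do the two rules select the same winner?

Plurality first-place counts: Design 7 2, Design 5 1, Design 1 0, Design 4 0 → Design 7.
Borda totals: Design 7 7, Design 5 4, Design 1 6, Design 4 1 → Design 7.
The two rules agree on Design 7.

Yes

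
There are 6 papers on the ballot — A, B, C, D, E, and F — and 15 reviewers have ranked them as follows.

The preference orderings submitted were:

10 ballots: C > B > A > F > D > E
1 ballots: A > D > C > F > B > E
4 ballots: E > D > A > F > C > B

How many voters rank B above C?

Ballots ranking B above C: 0.
Ballots ranking C above B: 10+1+4 = 15.
So 0 of 15 voters prefer B to C.

0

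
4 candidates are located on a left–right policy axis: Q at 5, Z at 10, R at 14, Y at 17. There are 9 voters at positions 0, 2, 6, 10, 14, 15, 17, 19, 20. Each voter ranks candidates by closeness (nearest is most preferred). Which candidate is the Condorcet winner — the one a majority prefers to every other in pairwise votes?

With single-peaked preferences on a line, the Condorcet winner is the candidate closest to the median voter.
The median voter (position 14) is closest to R at 14.
Check: R vs Y — voters closer to R: 6 of 9.

R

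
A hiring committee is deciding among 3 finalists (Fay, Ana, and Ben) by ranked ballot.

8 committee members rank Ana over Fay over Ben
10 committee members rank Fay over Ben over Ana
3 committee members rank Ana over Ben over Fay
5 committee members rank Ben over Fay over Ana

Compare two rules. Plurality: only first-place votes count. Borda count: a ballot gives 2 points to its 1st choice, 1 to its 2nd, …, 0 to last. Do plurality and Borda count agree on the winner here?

Plurality first-place counts: Fay 10, Ana 11, Ben 5 → Ana.
Borda totals: Fay 33, Ana 22, Ben 23 → Fay.
The two rules disagree: plurality picks Ana, Borda picks Fay.

No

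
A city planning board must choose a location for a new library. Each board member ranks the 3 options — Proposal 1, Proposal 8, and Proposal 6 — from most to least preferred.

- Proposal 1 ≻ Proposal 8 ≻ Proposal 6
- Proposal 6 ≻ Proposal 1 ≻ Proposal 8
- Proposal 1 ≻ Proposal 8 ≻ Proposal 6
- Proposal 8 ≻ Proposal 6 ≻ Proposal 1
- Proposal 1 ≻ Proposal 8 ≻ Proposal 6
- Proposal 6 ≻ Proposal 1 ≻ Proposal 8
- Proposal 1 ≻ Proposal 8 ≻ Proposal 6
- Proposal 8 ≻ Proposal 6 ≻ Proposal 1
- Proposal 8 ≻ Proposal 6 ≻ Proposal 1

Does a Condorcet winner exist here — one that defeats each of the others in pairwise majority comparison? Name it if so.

Head-to-head results (9 voters total):
Proposal 1 vs Proposal 8: Proposal 1 wins 6–3.
Proposal 1 vs Proposal 6: Proposal 6 wins 5–4.
Proposal 8 vs Proposal 6: Proposal 8 wins 7–2.
No candidate beats all others: Proposal 1 beats Proposal 8 beats Proposal 6 beats Proposal 1, a majority cycle.

None — there is no Condorcet winner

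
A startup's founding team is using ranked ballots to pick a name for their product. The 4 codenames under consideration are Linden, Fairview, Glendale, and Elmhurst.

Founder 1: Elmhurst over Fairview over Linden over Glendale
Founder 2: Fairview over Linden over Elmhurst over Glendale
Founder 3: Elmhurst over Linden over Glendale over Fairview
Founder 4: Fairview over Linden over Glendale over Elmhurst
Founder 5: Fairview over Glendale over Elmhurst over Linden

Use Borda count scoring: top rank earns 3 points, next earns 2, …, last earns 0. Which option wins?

Borda scores:
  Linden: 1 + 2 + 2 + 2 + 0 = 7
  Fairview: 2 + 3 + 0 + 3 + 3 = 11
  Glendale: 0 + 0 + 1 + 1 + 2 = 4
  Elmhurst: 3 + 1 + 3 + 0 + 1 = 8
Fairview has the highest total.

Fairview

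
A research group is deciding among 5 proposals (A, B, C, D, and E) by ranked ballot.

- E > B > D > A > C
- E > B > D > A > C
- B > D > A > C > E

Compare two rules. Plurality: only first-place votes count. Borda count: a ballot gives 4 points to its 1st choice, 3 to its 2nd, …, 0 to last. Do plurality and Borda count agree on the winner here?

No

Plurality first-place counts: A 0, B 1, C 0, D 0, E 2 → E.
Borda totals: A 4, B 10, C 1, D 7, E 8 → B.
The two rules disagree: plurality picks E, Borda picks B.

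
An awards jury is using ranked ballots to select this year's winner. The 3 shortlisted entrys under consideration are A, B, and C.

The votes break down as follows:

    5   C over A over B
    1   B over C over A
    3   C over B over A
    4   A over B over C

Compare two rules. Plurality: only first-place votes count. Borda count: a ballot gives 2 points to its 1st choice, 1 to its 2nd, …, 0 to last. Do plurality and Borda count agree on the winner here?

Yes

Plurality first-place counts: A 4, B 1, C 8 → C.
Borda totals: A 13, B 9, C 17 → C.
The two rules agree on C.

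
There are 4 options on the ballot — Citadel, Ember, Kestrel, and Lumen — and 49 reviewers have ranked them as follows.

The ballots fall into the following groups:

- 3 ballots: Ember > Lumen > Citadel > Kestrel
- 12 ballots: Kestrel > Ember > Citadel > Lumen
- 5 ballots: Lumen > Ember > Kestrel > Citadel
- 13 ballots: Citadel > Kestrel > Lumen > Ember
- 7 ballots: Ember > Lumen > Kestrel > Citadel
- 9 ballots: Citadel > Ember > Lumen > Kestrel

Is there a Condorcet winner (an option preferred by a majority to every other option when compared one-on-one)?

Head-to-head results (49 voters total):
Citadel vs Ember: Ember wins 27–22.
Citadel vs Kestrel: Citadel wins 25–24.
Citadel vs Lumen: Citadel wins 34–15.
Ember vs Kestrel: Kestrel wins 25–24.
Ember vs Lumen: Ember wins 31–18.
Kestrel vs Lumen: Kestrel wins 25–24.
No candidate beats all others: Citadel beats Kestrel beats Ember beats Citadel, a majority cycle.

No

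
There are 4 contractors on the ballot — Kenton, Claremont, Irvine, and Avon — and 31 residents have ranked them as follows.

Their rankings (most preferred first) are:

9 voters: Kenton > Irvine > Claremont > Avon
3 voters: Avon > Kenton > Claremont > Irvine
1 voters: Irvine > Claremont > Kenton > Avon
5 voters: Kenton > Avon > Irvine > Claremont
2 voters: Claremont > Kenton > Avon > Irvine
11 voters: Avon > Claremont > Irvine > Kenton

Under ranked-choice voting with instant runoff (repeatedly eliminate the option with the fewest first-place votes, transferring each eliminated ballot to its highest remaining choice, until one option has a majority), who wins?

Round 1: Kenton 14, Avon 14, Claremont 2, Irvine 1. Irvine has the fewest and is eliminated.
Round 2: Kenton 14, Avon 14, Claremont 3. Claremont has the fewest and is eliminated.
Round 3: Kenton 17, Avon 14. Kenton has a majority.

Kenton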